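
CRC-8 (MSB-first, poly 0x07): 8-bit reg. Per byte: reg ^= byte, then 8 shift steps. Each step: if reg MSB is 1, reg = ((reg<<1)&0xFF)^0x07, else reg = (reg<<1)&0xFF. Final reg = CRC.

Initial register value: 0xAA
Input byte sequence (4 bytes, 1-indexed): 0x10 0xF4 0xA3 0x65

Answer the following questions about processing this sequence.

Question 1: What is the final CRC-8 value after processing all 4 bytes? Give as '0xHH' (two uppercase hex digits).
After byte 1 (0x10): reg=0x2F
After byte 2 (0xF4): reg=0x0F
After byte 3 (0xA3): reg=0x4D
After byte 4 (0x65): reg=0xD8

Answer: 0xD8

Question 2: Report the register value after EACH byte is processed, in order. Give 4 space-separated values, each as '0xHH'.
0x2F 0x0F 0x4D 0xD8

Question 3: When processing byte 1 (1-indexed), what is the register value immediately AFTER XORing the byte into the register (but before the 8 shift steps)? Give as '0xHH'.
Register before byte 1: 0xAA
Byte 1: 0x10
0xAA XOR 0x10 = 0xBA

Answer: 0xBA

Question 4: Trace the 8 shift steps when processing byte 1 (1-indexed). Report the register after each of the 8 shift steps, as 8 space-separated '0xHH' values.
Answer: 0x73 0xE6 0xCB 0x91 0x25 0x4A 0x94 0x2F

Derivation:
Register before byte 1: 0xAA
After XOR with byte 0x10: 0xBA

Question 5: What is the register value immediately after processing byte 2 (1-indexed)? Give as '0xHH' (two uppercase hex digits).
Answer: 0x0F

Derivation:
After byte 1 (0x10): reg=0x2F
After byte 2 (0xF4): reg=0x0F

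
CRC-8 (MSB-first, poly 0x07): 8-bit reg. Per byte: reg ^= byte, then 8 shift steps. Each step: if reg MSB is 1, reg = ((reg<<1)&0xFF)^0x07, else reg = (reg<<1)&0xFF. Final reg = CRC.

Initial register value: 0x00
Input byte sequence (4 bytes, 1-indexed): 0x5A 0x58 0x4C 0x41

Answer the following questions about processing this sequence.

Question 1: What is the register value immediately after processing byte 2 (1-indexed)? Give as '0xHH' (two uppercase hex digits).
Answer: 0x01

Derivation:
After byte 1 (0x5A): reg=0x81
After byte 2 (0x58): reg=0x01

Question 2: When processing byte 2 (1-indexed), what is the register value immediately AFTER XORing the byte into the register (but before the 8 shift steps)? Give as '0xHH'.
Answer: 0xD9

Derivation:
Register before byte 2: 0x81
Byte 2: 0x58
0x81 XOR 0x58 = 0xD9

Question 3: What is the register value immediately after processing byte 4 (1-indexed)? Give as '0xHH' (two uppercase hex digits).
After byte 1 (0x5A): reg=0x81
After byte 2 (0x58): reg=0x01
After byte 3 (0x4C): reg=0xE4
After byte 4 (0x41): reg=0x72

Answer: 0x72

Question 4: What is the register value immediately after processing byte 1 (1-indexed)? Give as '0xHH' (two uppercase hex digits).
Answer: 0x81

Derivation:
After byte 1 (0x5A): reg=0x81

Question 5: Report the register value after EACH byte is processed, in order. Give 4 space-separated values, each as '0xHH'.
0x81 0x01 0xE4 0x72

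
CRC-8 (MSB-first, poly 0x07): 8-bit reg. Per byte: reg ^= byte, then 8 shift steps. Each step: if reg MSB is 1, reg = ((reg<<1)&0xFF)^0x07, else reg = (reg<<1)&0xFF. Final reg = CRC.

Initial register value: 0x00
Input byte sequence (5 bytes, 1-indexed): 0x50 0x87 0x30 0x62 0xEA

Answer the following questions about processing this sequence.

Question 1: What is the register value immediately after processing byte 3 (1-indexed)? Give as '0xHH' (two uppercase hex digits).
Answer: 0x69

Derivation:
After byte 1 (0x50): reg=0xB7
After byte 2 (0x87): reg=0x90
After byte 3 (0x30): reg=0x69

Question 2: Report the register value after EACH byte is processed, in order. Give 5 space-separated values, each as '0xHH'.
0xB7 0x90 0x69 0x31 0x0F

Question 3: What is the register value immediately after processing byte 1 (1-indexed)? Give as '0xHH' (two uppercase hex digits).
After byte 1 (0x50): reg=0xB7

Answer: 0xB7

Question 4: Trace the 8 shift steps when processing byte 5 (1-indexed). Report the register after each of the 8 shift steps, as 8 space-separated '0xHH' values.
After byte 1 (0x50): reg=0xB7
After byte 2 (0x87): reg=0x90
After byte 3 (0x30): reg=0x69
After byte 4 (0x62): reg=0x31
Register before byte 5: 0x31
After XOR with byte 0xEA: 0xDB

Answer: 0xB1 0x65 0xCA 0x93 0x21 0x42 0x84 0x0F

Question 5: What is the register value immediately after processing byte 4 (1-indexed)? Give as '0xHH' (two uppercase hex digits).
Answer: 0x31

Derivation:
After byte 1 (0x50): reg=0xB7
After byte 2 (0x87): reg=0x90
After byte 3 (0x30): reg=0x69
After byte 4 (0x62): reg=0x31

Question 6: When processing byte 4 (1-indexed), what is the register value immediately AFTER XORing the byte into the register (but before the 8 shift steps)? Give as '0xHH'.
Answer: 0x0B

Derivation:
Register before byte 4: 0x69
Byte 4: 0x62
0x69 XOR 0x62 = 0x0B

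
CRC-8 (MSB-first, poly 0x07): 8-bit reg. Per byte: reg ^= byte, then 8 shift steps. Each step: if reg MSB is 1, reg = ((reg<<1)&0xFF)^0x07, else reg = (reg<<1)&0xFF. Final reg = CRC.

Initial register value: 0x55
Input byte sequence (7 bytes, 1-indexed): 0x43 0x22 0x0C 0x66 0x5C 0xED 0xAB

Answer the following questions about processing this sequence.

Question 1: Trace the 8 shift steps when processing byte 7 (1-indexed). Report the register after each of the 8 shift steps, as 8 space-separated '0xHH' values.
After byte 1 (0x43): reg=0x62
After byte 2 (0x22): reg=0xC7
After byte 3 (0x0C): reg=0x7F
After byte 4 (0x66): reg=0x4F
After byte 5 (0x5C): reg=0x79
After byte 6 (0xED): reg=0xE5
Register before byte 7: 0xE5
After XOR with byte 0xAB: 0x4E

Answer: 0x9C 0x3F 0x7E 0xFC 0xFF 0xF9 0xF5 0xED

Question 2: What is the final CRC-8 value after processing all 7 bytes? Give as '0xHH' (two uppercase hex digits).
After byte 1 (0x43): reg=0x62
After byte 2 (0x22): reg=0xC7
After byte 3 (0x0C): reg=0x7F
After byte 4 (0x66): reg=0x4F
After byte 5 (0x5C): reg=0x79
After byte 6 (0xED): reg=0xE5
After byte 7 (0xAB): reg=0xED

Answer: 0xED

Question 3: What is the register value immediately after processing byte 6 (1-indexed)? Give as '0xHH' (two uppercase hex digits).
After byte 1 (0x43): reg=0x62
After byte 2 (0x22): reg=0xC7
After byte 3 (0x0C): reg=0x7F
After byte 4 (0x66): reg=0x4F
After byte 5 (0x5C): reg=0x79
After byte 6 (0xED): reg=0xE5

Answer: 0xE5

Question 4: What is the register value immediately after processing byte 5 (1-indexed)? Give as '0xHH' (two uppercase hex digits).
Answer: 0x79

Derivation:
After byte 1 (0x43): reg=0x62
After byte 2 (0x22): reg=0xC7
After byte 3 (0x0C): reg=0x7F
After byte 4 (0x66): reg=0x4F
After byte 5 (0x5C): reg=0x79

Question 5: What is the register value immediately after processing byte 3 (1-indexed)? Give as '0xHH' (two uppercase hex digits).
After byte 1 (0x43): reg=0x62
After byte 2 (0x22): reg=0xC7
After byte 3 (0x0C): reg=0x7F

Answer: 0x7F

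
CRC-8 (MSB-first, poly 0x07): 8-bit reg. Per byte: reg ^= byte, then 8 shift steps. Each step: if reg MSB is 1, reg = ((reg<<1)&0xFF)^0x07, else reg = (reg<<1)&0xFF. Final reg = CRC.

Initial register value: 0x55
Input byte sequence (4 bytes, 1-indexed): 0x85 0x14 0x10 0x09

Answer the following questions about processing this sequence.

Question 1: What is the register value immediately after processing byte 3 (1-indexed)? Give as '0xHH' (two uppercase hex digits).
Answer: 0x5C

Derivation:
After byte 1 (0x85): reg=0x3E
After byte 2 (0x14): reg=0xD6
After byte 3 (0x10): reg=0x5C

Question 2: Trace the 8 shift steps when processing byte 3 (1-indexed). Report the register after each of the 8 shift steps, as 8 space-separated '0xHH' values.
After byte 1 (0x85): reg=0x3E
After byte 2 (0x14): reg=0xD6
Register before byte 3: 0xD6
After XOR with byte 0x10: 0xC6

Answer: 0x8B 0x11 0x22 0x44 0x88 0x17 0x2E 0x5C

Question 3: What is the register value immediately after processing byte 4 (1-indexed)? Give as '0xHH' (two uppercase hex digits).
After byte 1 (0x85): reg=0x3E
After byte 2 (0x14): reg=0xD6
After byte 3 (0x10): reg=0x5C
After byte 4 (0x09): reg=0xAC

Answer: 0xAC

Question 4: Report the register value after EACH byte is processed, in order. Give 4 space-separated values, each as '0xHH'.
0x3E 0xD6 0x5C 0xAC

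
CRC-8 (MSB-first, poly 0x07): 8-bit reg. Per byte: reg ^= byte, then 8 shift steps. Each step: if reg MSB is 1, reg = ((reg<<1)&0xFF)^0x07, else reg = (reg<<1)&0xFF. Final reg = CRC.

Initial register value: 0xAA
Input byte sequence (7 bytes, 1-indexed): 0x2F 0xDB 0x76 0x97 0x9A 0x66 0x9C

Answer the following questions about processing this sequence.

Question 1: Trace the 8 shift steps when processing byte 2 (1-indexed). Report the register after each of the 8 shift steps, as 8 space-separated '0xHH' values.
After byte 1 (0x2F): reg=0x92
Register before byte 2: 0x92
After XOR with byte 0xDB: 0x49

Answer: 0x92 0x23 0x46 0x8C 0x1F 0x3E 0x7C 0xF8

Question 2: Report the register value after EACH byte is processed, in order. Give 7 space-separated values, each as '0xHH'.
0x92 0xF8 0xA3 0x8C 0x62 0x1C 0x89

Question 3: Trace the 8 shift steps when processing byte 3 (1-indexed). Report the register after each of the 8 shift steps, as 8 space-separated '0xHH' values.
Answer: 0x1B 0x36 0x6C 0xD8 0xB7 0x69 0xD2 0xA3

Derivation:
After byte 1 (0x2F): reg=0x92
After byte 2 (0xDB): reg=0xF8
Register before byte 3: 0xF8
After XOR with byte 0x76: 0x8E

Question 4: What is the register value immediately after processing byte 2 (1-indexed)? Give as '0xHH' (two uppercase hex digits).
After byte 1 (0x2F): reg=0x92
After byte 2 (0xDB): reg=0xF8

Answer: 0xF8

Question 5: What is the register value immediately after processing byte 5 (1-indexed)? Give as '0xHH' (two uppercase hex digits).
After byte 1 (0x2F): reg=0x92
After byte 2 (0xDB): reg=0xF8
After byte 3 (0x76): reg=0xA3
After byte 4 (0x97): reg=0x8C
After byte 5 (0x9A): reg=0x62

Answer: 0x62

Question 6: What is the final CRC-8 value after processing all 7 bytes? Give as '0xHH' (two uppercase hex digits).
Answer: 0x89

Derivation:
After byte 1 (0x2F): reg=0x92
After byte 2 (0xDB): reg=0xF8
After byte 3 (0x76): reg=0xA3
After byte 4 (0x97): reg=0x8C
After byte 5 (0x9A): reg=0x62
After byte 6 (0x66): reg=0x1C
After byte 7 (0x9C): reg=0x89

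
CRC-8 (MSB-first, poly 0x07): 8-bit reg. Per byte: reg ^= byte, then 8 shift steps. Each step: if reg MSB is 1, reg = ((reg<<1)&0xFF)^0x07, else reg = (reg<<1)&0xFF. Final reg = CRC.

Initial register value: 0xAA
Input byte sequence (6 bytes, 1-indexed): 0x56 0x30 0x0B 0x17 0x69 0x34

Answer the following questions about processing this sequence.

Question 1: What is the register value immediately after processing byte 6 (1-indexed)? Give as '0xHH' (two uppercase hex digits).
After byte 1 (0x56): reg=0xFA
After byte 2 (0x30): reg=0x78
After byte 3 (0x0B): reg=0x5E
After byte 4 (0x17): reg=0xF8
After byte 5 (0x69): reg=0xFE
After byte 6 (0x34): reg=0x78

Answer: 0x78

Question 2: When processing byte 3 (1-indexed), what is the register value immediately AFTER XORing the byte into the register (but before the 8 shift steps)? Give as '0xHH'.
Answer: 0x73

Derivation:
Register before byte 3: 0x78
Byte 3: 0x0B
0x78 XOR 0x0B = 0x73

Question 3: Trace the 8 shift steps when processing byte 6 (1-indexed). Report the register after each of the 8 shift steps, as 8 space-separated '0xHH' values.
After byte 1 (0x56): reg=0xFA
After byte 2 (0x30): reg=0x78
After byte 3 (0x0B): reg=0x5E
After byte 4 (0x17): reg=0xF8
After byte 5 (0x69): reg=0xFE
Register before byte 6: 0xFE
After XOR with byte 0x34: 0xCA

Answer: 0x93 0x21 0x42 0x84 0x0F 0x1E 0x3C 0x78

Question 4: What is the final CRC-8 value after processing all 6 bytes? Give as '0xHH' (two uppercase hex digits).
Answer: 0x78

Derivation:
After byte 1 (0x56): reg=0xFA
After byte 2 (0x30): reg=0x78
After byte 3 (0x0B): reg=0x5E
After byte 4 (0x17): reg=0xF8
After byte 5 (0x69): reg=0xFE
After byte 6 (0x34): reg=0x78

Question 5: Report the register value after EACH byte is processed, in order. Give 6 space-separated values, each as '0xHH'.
0xFA 0x78 0x5E 0xF8 0xFE 0x78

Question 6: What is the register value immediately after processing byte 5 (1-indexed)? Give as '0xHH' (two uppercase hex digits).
Answer: 0xFE

Derivation:
After byte 1 (0x56): reg=0xFA
After byte 2 (0x30): reg=0x78
After byte 3 (0x0B): reg=0x5E
After byte 4 (0x17): reg=0xF8
After byte 5 (0x69): reg=0xFE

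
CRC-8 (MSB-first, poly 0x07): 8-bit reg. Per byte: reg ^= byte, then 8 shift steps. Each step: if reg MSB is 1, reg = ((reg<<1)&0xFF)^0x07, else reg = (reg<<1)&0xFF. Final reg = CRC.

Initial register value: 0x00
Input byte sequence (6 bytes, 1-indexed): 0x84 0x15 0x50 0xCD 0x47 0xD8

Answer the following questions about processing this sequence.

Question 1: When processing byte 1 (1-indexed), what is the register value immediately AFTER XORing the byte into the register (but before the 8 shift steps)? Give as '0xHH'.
Register before byte 1: 0x00
Byte 1: 0x84
0x00 XOR 0x84 = 0x84

Answer: 0x84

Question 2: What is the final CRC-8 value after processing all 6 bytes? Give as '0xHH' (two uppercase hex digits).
Answer: 0x41

Derivation:
After byte 1 (0x84): reg=0x95
After byte 2 (0x15): reg=0x89
After byte 3 (0x50): reg=0x01
After byte 4 (0xCD): reg=0x6A
After byte 5 (0x47): reg=0xC3
After byte 6 (0xD8): reg=0x41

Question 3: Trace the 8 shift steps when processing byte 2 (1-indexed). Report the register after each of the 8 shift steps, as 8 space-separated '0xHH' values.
After byte 1 (0x84): reg=0x95
Register before byte 2: 0x95
After XOR with byte 0x15: 0x80

Answer: 0x07 0x0E 0x1C 0x38 0x70 0xE0 0xC7 0x89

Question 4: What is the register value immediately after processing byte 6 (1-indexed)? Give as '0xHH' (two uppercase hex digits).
After byte 1 (0x84): reg=0x95
After byte 2 (0x15): reg=0x89
After byte 3 (0x50): reg=0x01
After byte 4 (0xCD): reg=0x6A
After byte 5 (0x47): reg=0xC3
After byte 6 (0xD8): reg=0x41

Answer: 0x41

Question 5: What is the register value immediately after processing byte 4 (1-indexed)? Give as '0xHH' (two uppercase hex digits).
Answer: 0x6A

Derivation:
After byte 1 (0x84): reg=0x95
After byte 2 (0x15): reg=0x89
After byte 3 (0x50): reg=0x01
After byte 4 (0xCD): reg=0x6A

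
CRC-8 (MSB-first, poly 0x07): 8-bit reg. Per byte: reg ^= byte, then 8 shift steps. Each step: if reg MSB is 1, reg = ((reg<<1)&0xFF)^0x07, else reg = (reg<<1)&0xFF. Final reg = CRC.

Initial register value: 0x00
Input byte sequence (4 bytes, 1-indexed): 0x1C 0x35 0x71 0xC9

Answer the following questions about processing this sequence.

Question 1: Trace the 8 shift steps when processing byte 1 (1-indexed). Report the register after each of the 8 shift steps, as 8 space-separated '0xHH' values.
Answer: 0x38 0x70 0xE0 0xC7 0x89 0x15 0x2A 0x54

Derivation:
Register before byte 1: 0x00
After XOR with byte 0x1C: 0x1C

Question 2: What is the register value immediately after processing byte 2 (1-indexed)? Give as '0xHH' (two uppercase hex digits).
Answer: 0x20

Derivation:
After byte 1 (0x1C): reg=0x54
After byte 2 (0x35): reg=0x20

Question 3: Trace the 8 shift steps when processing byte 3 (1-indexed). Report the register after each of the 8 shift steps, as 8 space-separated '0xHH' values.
Answer: 0xA2 0x43 0x86 0x0B 0x16 0x2C 0x58 0xB0

Derivation:
After byte 1 (0x1C): reg=0x54
After byte 2 (0x35): reg=0x20
Register before byte 3: 0x20
After XOR with byte 0x71: 0x51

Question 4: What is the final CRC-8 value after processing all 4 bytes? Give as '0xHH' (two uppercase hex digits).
After byte 1 (0x1C): reg=0x54
After byte 2 (0x35): reg=0x20
After byte 3 (0x71): reg=0xB0
After byte 4 (0xC9): reg=0x68

Answer: 0x68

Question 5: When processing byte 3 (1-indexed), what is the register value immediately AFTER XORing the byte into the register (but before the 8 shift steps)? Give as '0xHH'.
Answer: 0x51

Derivation:
Register before byte 3: 0x20
Byte 3: 0x71
0x20 XOR 0x71 = 0x51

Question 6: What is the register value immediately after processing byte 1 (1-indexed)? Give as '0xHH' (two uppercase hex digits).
After byte 1 (0x1C): reg=0x54

Answer: 0x54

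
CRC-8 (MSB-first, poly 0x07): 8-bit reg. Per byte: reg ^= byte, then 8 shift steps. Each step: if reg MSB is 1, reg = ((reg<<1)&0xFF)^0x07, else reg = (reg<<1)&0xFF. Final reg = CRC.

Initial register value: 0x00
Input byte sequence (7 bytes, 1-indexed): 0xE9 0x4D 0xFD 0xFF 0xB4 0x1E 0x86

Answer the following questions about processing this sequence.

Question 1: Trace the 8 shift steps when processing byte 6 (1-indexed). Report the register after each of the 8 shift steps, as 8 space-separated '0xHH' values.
Answer: 0x28 0x50 0xA0 0x47 0x8E 0x1B 0x36 0x6C

Derivation:
After byte 1 (0xE9): reg=0x91
After byte 2 (0x4D): reg=0x1A
After byte 3 (0xFD): reg=0xBB
After byte 4 (0xFF): reg=0xDB
After byte 5 (0xB4): reg=0x0A
Register before byte 6: 0x0A
After XOR with byte 0x1E: 0x14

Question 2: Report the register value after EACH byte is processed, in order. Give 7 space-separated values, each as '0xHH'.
0x91 0x1A 0xBB 0xDB 0x0A 0x6C 0x98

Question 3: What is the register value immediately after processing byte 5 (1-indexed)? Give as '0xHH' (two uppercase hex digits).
After byte 1 (0xE9): reg=0x91
After byte 2 (0x4D): reg=0x1A
After byte 3 (0xFD): reg=0xBB
After byte 4 (0xFF): reg=0xDB
After byte 5 (0xB4): reg=0x0A

Answer: 0x0A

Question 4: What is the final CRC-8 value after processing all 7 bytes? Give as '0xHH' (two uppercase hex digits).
Answer: 0x98

Derivation:
After byte 1 (0xE9): reg=0x91
After byte 2 (0x4D): reg=0x1A
After byte 3 (0xFD): reg=0xBB
After byte 4 (0xFF): reg=0xDB
After byte 5 (0xB4): reg=0x0A
After byte 6 (0x1E): reg=0x6C
After byte 7 (0x86): reg=0x98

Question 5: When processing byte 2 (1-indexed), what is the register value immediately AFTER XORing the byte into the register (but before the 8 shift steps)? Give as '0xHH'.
Answer: 0xDC

Derivation:
Register before byte 2: 0x91
Byte 2: 0x4D
0x91 XOR 0x4D = 0xDC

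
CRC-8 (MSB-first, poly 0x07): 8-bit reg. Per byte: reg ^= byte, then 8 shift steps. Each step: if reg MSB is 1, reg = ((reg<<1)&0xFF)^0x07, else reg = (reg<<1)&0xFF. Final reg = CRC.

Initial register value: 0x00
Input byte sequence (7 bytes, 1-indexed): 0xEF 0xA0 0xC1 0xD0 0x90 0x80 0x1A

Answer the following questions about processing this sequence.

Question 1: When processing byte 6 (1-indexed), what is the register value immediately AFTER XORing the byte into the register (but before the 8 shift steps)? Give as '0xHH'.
Register before byte 6: 0x51
Byte 6: 0x80
0x51 XOR 0x80 = 0xD1

Answer: 0xD1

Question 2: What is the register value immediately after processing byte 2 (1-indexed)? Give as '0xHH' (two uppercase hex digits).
After byte 1 (0xEF): reg=0x83
After byte 2 (0xA0): reg=0xE9

Answer: 0xE9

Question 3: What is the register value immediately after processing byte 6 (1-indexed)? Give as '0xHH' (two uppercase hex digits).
After byte 1 (0xEF): reg=0x83
After byte 2 (0xA0): reg=0xE9
After byte 3 (0xC1): reg=0xD8
After byte 4 (0xD0): reg=0x38
After byte 5 (0x90): reg=0x51
After byte 6 (0x80): reg=0x39

Answer: 0x39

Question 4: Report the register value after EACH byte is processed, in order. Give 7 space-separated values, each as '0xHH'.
0x83 0xE9 0xD8 0x38 0x51 0x39 0xE9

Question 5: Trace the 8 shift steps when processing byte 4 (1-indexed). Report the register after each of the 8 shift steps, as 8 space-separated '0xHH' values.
After byte 1 (0xEF): reg=0x83
After byte 2 (0xA0): reg=0xE9
After byte 3 (0xC1): reg=0xD8
Register before byte 4: 0xD8
After XOR with byte 0xD0: 0x08

Answer: 0x10 0x20 0x40 0x80 0x07 0x0E 0x1C 0x38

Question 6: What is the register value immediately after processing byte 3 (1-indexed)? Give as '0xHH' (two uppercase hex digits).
After byte 1 (0xEF): reg=0x83
After byte 2 (0xA0): reg=0xE9
After byte 3 (0xC1): reg=0xD8

Answer: 0xD8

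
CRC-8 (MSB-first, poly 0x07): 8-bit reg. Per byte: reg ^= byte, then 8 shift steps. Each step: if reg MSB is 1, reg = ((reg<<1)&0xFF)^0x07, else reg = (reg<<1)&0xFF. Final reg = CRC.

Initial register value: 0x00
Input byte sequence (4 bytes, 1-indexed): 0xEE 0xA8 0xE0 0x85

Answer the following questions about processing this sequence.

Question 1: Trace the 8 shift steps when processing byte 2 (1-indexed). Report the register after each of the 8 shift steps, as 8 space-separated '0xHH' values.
Answer: 0x58 0xB0 0x67 0xCE 0x9B 0x31 0x62 0xC4

Derivation:
After byte 1 (0xEE): reg=0x84
Register before byte 2: 0x84
After XOR with byte 0xA8: 0x2C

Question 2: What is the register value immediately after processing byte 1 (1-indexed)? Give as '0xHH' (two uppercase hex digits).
After byte 1 (0xEE): reg=0x84

Answer: 0x84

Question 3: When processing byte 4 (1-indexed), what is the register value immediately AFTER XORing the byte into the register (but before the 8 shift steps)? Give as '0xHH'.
Register before byte 4: 0xFC
Byte 4: 0x85
0xFC XOR 0x85 = 0x79

Answer: 0x79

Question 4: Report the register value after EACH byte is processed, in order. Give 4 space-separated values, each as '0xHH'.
0x84 0xC4 0xFC 0x68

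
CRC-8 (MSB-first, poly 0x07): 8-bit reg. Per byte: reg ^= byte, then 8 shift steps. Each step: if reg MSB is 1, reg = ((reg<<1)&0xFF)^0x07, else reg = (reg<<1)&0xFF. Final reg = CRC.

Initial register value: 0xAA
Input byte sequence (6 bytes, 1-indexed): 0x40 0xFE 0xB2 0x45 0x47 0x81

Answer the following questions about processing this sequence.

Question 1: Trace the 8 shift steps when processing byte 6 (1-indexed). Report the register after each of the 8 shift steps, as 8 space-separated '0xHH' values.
After byte 1 (0x40): reg=0x98
After byte 2 (0xFE): reg=0x35
After byte 3 (0xB2): reg=0x9C
After byte 4 (0x45): reg=0x01
After byte 5 (0x47): reg=0xD5
Register before byte 6: 0xD5
After XOR with byte 0x81: 0x54

Answer: 0xA8 0x57 0xAE 0x5B 0xB6 0x6B 0xD6 0xAB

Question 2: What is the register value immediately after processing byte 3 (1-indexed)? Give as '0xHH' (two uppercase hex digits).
After byte 1 (0x40): reg=0x98
After byte 2 (0xFE): reg=0x35
After byte 3 (0xB2): reg=0x9C

Answer: 0x9C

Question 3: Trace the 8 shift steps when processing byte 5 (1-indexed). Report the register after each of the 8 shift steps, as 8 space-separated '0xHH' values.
After byte 1 (0x40): reg=0x98
After byte 2 (0xFE): reg=0x35
After byte 3 (0xB2): reg=0x9C
After byte 4 (0x45): reg=0x01
Register before byte 5: 0x01
After XOR with byte 0x47: 0x46

Answer: 0x8C 0x1F 0x3E 0x7C 0xF8 0xF7 0xE9 0xD5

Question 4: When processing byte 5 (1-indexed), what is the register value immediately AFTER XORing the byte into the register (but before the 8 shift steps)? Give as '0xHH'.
Answer: 0x46

Derivation:
Register before byte 5: 0x01
Byte 5: 0x47
0x01 XOR 0x47 = 0x46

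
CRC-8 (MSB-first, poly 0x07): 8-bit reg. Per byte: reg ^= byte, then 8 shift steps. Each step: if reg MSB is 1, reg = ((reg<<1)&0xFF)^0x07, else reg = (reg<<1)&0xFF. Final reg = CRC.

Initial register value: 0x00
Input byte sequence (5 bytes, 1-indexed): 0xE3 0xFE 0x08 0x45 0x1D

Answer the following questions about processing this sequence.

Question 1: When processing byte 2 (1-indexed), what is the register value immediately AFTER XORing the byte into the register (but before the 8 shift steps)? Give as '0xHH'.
Register before byte 2: 0xA7
Byte 2: 0xFE
0xA7 XOR 0xFE = 0x59

Answer: 0x59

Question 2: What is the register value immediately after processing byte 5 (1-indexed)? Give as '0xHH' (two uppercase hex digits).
Answer: 0x42

Derivation:
After byte 1 (0xE3): reg=0xA7
After byte 2 (0xFE): reg=0x88
After byte 3 (0x08): reg=0x89
After byte 4 (0x45): reg=0x6A
After byte 5 (0x1D): reg=0x42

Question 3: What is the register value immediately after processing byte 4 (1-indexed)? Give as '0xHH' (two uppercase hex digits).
Answer: 0x6A

Derivation:
After byte 1 (0xE3): reg=0xA7
After byte 2 (0xFE): reg=0x88
After byte 3 (0x08): reg=0x89
After byte 4 (0x45): reg=0x6A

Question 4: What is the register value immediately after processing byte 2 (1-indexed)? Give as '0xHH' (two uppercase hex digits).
After byte 1 (0xE3): reg=0xA7
After byte 2 (0xFE): reg=0x88

Answer: 0x88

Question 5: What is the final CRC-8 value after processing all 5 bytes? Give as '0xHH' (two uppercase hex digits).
Answer: 0x42

Derivation:
After byte 1 (0xE3): reg=0xA7
After byte 2 (0xFE): reg=0x88
After byte 3 (0x08): reg=0x89
After byte 4 (0x45): reg=0x6A
After byte 5 (0x1D): reg=0x42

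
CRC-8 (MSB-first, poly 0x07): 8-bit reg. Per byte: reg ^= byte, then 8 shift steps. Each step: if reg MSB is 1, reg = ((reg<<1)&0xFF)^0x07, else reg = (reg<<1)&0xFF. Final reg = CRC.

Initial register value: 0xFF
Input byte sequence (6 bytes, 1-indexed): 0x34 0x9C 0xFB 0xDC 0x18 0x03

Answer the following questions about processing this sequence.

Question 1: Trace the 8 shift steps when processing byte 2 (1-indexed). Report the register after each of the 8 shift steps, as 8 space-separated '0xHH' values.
Answer: 0xC1 0x85 0x0D 0x1A 0x34 0x68 0xD0 0xA7

Derivation:
After byte 1 (0x34): reg=0x7F
Register before byte 2: 0x7F
After XOR with byte 0x9C: 0xE3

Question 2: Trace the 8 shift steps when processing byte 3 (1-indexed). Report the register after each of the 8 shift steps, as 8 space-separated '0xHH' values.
Answer: 0xB8 0x77 0xEE 0xDB 0xB1 0x65 0xCA 0x93

Derivation:
After byte 1 (0x34): reg=0x7F
After byte 2 (0x9C): reg=0xA7
Register before byte 3: 0xA7
After XOR with byte 0xFB: 0x5C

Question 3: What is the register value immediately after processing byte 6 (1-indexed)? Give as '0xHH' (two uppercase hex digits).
Answer: 0x37

Derivation:
After byte 1 (0x34): reg=0x7F
After byte 2 (0x9C): reg=0xA7
After byte 3 (0xFB): reg=0x93
After byte 4 (0xDC): reg=0xEA
After byte 5 (0x18): reg=0xD0
After byte 6 (0x03): reg=0x37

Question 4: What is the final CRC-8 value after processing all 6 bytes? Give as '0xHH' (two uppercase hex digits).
Answer: 0x37

Derivation:
After byte 1 (0x34): reg=0x7F
After byte 2 (0x9C): reg=0xA7
After byte 3 (0xFB): reg=0x93
After byte 4 (0xDC): reg=0xEA
After byte 5 (0x18): reg=0xD0
After byte 6 (0x03): reg=0x37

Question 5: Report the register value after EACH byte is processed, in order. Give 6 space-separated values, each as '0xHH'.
0x7F 0xA7 0x93 0xEA 0xD0 0x37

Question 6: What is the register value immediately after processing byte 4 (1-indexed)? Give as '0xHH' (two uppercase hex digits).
After byte 1 (0x34): reg=0x7F
After byte 2 (0x9C): reg=0xA7
After byte 3 (0xFB): reg=0x93
After byte 4 (0xDC): reg=0xEA

Answer: 0xEA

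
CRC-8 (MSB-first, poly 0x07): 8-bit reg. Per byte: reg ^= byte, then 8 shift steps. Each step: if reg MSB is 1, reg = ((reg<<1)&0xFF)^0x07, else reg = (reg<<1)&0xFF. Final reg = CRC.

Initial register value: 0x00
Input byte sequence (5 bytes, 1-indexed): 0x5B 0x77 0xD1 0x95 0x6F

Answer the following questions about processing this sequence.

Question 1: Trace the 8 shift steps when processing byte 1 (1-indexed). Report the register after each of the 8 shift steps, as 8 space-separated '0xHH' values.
Answer: 0xB6 0x6B 0xD6 0xAB 0x51 0xA2 0x43 0x86

Derivation:
Register before byte 1: 0x00
After XOR with byte 0x5B: 0x5B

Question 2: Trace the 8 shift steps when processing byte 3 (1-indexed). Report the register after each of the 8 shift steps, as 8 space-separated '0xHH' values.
After byte 1 (0x5B): reg=0x86
After byte 2 (0x77): reg=0xD9
Register before byte 3: 0xD9
After XOR with byte 0xD1: 0x08

Answer: 0x10 0x20 0x40 0x80 0x07 0x0E 0x1C 0x38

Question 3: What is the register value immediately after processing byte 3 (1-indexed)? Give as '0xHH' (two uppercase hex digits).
Answer: 0x38

Derivation:
After byte 1 (0x5B): reg=0x86
After byte 2 (0x77): reg=0xD9
After byte 3 (0xD1): reg=0x38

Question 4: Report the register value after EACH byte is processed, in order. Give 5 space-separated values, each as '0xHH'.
0x86 0xD9 0x38 0x4A 0xFB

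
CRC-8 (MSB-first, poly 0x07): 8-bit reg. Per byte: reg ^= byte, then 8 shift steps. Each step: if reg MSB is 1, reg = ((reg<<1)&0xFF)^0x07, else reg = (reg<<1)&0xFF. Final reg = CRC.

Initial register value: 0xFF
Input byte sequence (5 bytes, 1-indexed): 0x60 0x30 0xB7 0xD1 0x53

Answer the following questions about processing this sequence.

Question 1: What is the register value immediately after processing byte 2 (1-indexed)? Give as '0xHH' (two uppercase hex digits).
Answer: 0xB2

Derivation:
After byte 1 (0x60): reg=0xD4
After byte 2 (0x30): reg=0xB2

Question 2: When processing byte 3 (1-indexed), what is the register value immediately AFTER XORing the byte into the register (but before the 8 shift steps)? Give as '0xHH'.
Answer: 0x05

Derivation:
Register before byte 3: 0xB2
Byte 3: 0xB7
0xB2 XOR 0xB7 = 0x05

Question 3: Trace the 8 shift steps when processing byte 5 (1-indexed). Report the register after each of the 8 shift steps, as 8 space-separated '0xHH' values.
Answer: 0x56 0xAC 0x5F 0xBE 0x7B 0xF6 0xEB 0xD1

Derivation:
After byte 1 (0x60): reg=0xD4
After byte 2 (0x30): reg=0xB2
After byte 3 (0xB7): reg=0x1B
After byte 4 (0xD1): reg=0x78
Register before byte 5: 0x78
After XOR with byte 0x53: 0x2B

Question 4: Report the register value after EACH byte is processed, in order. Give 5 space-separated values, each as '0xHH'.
0xD4 0xB2 0x1B 0x78 0xD1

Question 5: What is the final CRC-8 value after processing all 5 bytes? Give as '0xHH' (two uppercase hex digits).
Answer: 0xD1

Derivation:
After byte 1 (0x60): reg=0xD4
After byte 2 (0x30): reg=0xB2
After byte 3 (0xB7): reg=0x1B
After byte 4 (0xD1): reg=0x78
After byte 5 (0x53): reg=0xD1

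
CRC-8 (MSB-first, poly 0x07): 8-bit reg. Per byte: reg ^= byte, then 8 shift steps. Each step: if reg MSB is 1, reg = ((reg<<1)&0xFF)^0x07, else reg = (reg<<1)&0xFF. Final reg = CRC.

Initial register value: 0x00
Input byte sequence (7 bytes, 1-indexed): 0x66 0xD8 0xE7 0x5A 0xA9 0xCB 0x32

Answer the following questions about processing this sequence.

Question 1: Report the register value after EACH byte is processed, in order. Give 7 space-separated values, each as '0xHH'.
0x35 0x8D 0x11 0xF6 0x9A 0xB0 0x87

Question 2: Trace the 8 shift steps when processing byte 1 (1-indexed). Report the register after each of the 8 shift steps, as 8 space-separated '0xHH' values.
Register before byte 1: 0x00
After XOR with byte 0x66: 0x66

Answer: 0xCC 0x9F 0x39 0x72 0xE4 0xCF 0x99 0x35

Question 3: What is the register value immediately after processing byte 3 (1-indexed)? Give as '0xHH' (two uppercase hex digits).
Answer: 0x11

Derivation:
After byte 1 (0x66): reg=0x35
After byte 2 (0xD8): reg=0x8D
After byte 3 (0xE7): reg=0x11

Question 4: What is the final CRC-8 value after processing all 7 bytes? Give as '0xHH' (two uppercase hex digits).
Answer: 0x87

Derivation:
After byte 1 (0x66): reg=0x35
After byte 2 (0xD8): reg=0x8D
After byte 3 (0xE7): reg=0x11
After byte 4 (0x5A): reg=0xF6
After byte 5 (0xA9): reg=0x9A
After byte 6 (0xCB): reg=0xB0
After byte 7 (0x32): reg=0x87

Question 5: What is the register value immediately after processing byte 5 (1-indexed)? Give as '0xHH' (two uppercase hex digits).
Answer: 0x9A

Derivation:
After byte 1 (0x66): reg=0x35
After byte 2 (0xD8): reg=0x8D
After byte 3 (0xE7): reg=0x11
After byte 4 (0x5A): reg=0xF6
After byte 5 (0xA9): reg=0x9A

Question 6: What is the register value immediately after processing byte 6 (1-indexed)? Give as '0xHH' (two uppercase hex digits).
Answer: 0xB0

Derivation:
After byte 1 (0x66): reg=0x35
After byte 2 (0xD8): reg=0x8D
After byte 3 (0xE7): reg=0x11
After byte 4 (0x5A): reg=0xF6
After byte 5 (0xA9): reg=0x9A
After byte 6 (0xCB): reg=0xB0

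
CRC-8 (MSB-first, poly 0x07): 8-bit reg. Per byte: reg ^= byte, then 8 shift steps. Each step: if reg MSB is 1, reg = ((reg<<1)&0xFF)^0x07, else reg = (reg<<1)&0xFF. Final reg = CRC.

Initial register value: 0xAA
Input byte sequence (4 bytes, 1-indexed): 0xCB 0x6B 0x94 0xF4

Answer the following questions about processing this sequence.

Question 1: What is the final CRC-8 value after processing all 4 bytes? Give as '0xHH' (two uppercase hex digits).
After byte 1 (0xCB): reg=0x20
After byte 2 (0x6B): reg=0xF6
After byte 3 (0x94): reg=0x29
After byte 4 (0xF4): reg=0x1D

Answer: 0x1D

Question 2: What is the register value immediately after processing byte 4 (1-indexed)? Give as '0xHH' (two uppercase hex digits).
Answer: 0x1D

Derivation:
After byte 1 (0xCB): reg=0x20
After byte 2 (0x6B): reg=0xF6
After byte 3 (0x94): reg=0x29
After byte 4 (0xF4): reg=0x1D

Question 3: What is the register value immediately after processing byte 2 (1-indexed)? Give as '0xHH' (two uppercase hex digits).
After byte 1 (0xCB): reg=0x20
After byte 2 (0x6B): reg=0xF6

Answer: 0xF6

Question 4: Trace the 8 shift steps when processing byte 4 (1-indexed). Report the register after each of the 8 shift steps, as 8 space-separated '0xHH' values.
After byte 1 (0xCB): reg=0x20
After byte 2 (0x6B): reg=0xF6
After byte 3 (0x94): reg=0x29
Register before byte 4: 0x29
After XOR with byte 0xF4: 0xDD

Answer: 0xBD 0x7D 0xFA 0xF3 0xE1 0xC5 0x8D 0x1D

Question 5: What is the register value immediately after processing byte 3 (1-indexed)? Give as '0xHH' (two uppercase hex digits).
After byte 1 (0xCB): reg=0x20
After byte 2 (0x6B): reg=0xF6
After byte 3 (0x94): reg=0x29

Answer: 0x29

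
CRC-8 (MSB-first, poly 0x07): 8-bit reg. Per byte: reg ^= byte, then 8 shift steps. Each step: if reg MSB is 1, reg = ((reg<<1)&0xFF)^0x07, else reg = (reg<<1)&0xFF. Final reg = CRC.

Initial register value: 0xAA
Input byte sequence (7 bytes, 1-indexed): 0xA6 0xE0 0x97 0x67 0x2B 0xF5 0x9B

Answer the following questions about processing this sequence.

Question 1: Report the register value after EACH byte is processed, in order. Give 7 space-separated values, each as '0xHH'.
0x24 0x52 0x55 0x9E 0x02 0xCB 0xB7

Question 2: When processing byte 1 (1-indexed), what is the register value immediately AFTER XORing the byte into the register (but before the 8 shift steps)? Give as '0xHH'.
Answer: 0x0C

Derivation:
Register before byte 1: 0xAA
Byte 1: 0xA6
0xAA XOR 0xA6 = 0x0C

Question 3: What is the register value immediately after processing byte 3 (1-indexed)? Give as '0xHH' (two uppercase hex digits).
Answer: 0x55

Derivation:
After byte 1 (0xA6): reg=0x24
After byte 2 (0xE0): reg=0x52
After byte 3 (0x97): reg=0x55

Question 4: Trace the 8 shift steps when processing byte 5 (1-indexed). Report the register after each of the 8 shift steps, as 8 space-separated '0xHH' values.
Answer: 0x6D 0xDA 0xB3 0x61 0xC2 0x83 0x01 0x02

Derivation:
After byte 1 (0xA6): reg=0x24
After byte 2 (0xE0): reg=0x52
After byte 3 (0x97): reg=0x55
After byte 4 (0x67): reg=0x9E
Register before byte 5: 0x9E
After XOR with byte 0x2B: 0xB5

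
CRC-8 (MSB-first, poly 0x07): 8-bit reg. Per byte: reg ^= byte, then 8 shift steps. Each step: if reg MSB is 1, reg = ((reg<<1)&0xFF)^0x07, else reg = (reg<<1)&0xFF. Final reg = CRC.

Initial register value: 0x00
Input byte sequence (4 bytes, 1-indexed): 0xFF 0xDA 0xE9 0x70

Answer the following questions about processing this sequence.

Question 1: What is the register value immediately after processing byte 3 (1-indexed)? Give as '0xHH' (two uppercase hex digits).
After byte 1 (0xFF): reg=0xF3
After byte 2 (0xDA): reg=0xDF
After byte 3 (0xE9): reg=0x82

Answer: 0x82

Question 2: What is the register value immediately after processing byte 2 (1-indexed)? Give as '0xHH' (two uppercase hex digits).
After byte 1 (0xFF): reg=0xF3
After byte 2 (0xDA): reg=0xDF

Answer: 0xDF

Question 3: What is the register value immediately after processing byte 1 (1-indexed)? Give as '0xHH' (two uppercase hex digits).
After byte 1 (0xFF): reg=0xF3

Answer: 0xF3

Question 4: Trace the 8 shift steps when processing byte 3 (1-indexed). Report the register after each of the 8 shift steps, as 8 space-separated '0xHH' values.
After byte 1 (0xFF): reg=0xF3
After byte 2 (0xDA): reg=0xDF
Register before byte 3: 0xDF
After XOR with byte 0xE9: 0x36

Answer: 0x6C 0xD8 0xB7 0x69 0xD2 0xA3 0x41 0x82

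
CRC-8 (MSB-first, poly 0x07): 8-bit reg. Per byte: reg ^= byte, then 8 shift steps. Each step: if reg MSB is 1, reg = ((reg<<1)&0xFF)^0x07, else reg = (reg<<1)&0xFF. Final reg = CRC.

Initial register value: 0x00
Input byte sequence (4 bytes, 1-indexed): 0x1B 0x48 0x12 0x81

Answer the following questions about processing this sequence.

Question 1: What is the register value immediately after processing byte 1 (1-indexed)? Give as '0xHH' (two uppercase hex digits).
Answer: 0x41

Derivation:
After byte 1 (0x1B): reg=0x41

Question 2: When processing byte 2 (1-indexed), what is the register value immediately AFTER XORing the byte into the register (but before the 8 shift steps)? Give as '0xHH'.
Register before byte 2: 0x41
Byte 2: 0x48
0x41 XOR 0x48 = 0x09

Answer: 0x09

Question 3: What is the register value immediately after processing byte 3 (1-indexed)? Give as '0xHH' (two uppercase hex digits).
Answer: 0xC3

Derivation:
After byte 1 (0x1B): reg=0x41
After byte 2 (0x48): reg=0x3F
After byte 3 (0x12): reg=0xC3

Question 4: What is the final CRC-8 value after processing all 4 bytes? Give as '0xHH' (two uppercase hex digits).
After byte 1 (0x1B): reg=0x41
After byte 2 (0x48): reg=0x3F
After byte 3 (0x12): reg=0xC3
After byte 4 (0x81): reg=0xC9

Answer: 0xC9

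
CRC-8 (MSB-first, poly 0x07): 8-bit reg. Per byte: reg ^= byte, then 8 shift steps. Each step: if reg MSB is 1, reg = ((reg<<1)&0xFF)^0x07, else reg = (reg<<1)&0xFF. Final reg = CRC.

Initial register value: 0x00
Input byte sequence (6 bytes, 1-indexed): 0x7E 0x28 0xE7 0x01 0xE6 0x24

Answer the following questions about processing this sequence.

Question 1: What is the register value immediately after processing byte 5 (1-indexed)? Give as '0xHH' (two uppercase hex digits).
Answer: 0xC3

Derivation:
After byte 1 (0x7E): reg=0x7D
After byte 2 (0x28): reg=0xAC
After byte 3 (0xE7): reg=0xF6
After byte 4 (0x01): reg=0xCB
After byte 5 (0xE6): reg=0xC3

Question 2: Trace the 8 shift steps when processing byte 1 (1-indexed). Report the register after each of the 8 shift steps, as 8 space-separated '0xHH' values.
Register before byte 1: 0x00
After XOR with byte 0x7E: 0x7E

Answer: 0xFC 0xFF 0xF9 0xF5 0xED 0xDD 0xBD 0x7D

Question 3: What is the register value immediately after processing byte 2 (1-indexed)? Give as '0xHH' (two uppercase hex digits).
Answer: 0xAC

Derivation:
After byte 1 (0x7E): reg=0x7D
After byte 2 (0x28): reg=0xAC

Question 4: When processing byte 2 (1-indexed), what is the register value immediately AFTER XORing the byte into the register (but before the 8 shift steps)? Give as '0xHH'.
Register before byte 2: 0x7D
Byte 2: 0x28
0x7D XOR 0x28 = 0x55

Answer: 0x55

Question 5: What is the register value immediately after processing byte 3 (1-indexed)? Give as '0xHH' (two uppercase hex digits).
Answer: 0xF6

Derivation:
After byte 1 (0x7E): reg=0x7D
After byte 2 (0x28): reg=0xAC
After byte 3 (0xE7): reg=0xF6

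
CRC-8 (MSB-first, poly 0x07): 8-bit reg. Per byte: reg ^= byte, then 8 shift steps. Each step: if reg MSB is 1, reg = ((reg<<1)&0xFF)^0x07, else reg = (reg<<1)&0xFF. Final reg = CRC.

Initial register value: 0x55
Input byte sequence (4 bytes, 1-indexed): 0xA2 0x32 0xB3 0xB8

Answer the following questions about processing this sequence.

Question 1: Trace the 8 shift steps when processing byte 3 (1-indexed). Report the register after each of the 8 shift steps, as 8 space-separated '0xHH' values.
Answer: 0xA4 0x4F 0x9E 0x3B 0x76 0xEC 0xDF 0xB9

Derivation:
After byte 1 (0xA2): reg=0xCB
After byte 2 (0x32): reg=0xE1
Register before byte 3: 0xE1
After XOR with byte 0xB3: 0x52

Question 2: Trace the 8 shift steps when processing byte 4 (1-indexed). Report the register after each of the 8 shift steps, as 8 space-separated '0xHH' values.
After byte 1 (0xA2): reg=0xCB
After byte 2 (0x32): reg=0xE1
After byte 3 (0xB3): reg=0xB9
Register before byte 4: 0xB9
After XOR with byte 0xB8: 0x01

Answer: 0x02 0x04 0x08 0x10 0x20 0x40 0x80 0x07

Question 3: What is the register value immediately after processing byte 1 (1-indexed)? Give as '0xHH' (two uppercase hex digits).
After byte 1 (0xA2): reg=0xCB

Answer: 0xCB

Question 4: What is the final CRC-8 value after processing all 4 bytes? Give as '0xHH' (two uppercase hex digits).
After byte 1 (0xA2): reg=0xCB
After byte 2 (0x32): reg=0xE1
After byte 3 (0xB3): reg=0xB9
After byte 4 (0xB8): reg=0x07

Answer: 0x07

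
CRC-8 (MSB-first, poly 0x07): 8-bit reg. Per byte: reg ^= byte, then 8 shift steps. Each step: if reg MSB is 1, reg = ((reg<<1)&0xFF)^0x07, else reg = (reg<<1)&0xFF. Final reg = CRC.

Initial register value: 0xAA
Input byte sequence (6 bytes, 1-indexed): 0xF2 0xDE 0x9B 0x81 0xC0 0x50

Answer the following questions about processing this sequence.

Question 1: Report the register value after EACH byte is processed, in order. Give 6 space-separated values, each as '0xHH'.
0x8F 0xB0 0xD1 0xB7 0x42 0x7E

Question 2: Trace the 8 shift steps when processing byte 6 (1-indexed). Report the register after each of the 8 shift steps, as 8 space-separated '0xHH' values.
After byte 1 (0xF2): reg=0x8F
After byte 2 (0xDE): reg=0xB0
After byte 3 (0x9B): reg=0xD1
After byte 4 (0x81): reg=0xB7
After byte 5 (0xC0): reg=0x42
Register before byte 6: 0x42
After XOR with byte 0x50: 0x12

Answer: 0x24 0x48 0x90 0x27 0x4E 0x9C 0x3F 0x7E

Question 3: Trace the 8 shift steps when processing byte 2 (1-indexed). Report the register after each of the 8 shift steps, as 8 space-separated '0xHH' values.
Answer: 0xA2 0x43 0x86 0x0B 0x16 0x2C 0x58 0xB0

Derivation:
After byte 1 (0xF2): reg=0x8F
Register before byte 2: 0x8F
After XOR with byte 0xDE: 0x51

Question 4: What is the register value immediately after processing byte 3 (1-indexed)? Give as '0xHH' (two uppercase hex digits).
After byte 1 (0xF2): reg=0x8F
After byte 2 (0xDE): reg=0xB0
After byte 3 (0x9B): reg=0xD1

Answer: 0xD1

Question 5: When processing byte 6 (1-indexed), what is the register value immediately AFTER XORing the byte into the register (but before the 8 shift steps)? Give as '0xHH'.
Answer: 0x12

Derivation:
Register before byte 6: 0x42
Byte 6: 0x50
0x42 XOR 0x50 = 0x12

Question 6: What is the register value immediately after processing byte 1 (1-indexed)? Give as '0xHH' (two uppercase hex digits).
Answer: 0x8F

Derivation:
After byte 1 (0xF2): reg=0x8F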